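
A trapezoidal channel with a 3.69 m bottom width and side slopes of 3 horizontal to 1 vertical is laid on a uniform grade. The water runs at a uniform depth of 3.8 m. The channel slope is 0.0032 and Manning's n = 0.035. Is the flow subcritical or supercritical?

subcritical

With bottom width b = 3.69 m and side slope z = 3: A = (b + zy)y = (3.69 + 3×3.8)×3.8 = 57.34 m²; P = b + 2y√(1+z²) = 3.69 + 2×3.8×3.162 = 27.72 m.
Hydraulic radius R = A/P = 57.34/27.72 = 2.068 m.
V = (1/n) R^(2/3) √S = (1/0.035) × 2.068^(2/3) × √0.0032 = 2.624 m/s. Hydraulic depth D_h = A/T = 57.34/26.49 = 2.165 m.
Froude number Fr = V/√(g·D_h) = 2.624/√(9.81×2.165) = 0.569, which is less than 1, so the flow is subcritical.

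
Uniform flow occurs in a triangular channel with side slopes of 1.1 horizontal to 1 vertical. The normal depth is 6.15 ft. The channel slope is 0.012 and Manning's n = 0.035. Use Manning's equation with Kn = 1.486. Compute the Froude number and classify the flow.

For a triangular section with side slope z = 1.1: A = zy² = 1.1×6.15² = 41.6 ft²; P = 2y√(1+z²) = 2×6.15×1.487 = 18.29 ft.
Hydraulic radius R = A/P = 41.6/18.29 = 2.275 ft.
V = (1.486/n) R^(2/3) √S = (1.486/0.035) × 2.275^(2/3) × √0.012 = 8.046 ft/s. Hydraulic depth D_h = A/T = 41.6/13.53 = 3.075 ft.
Froude number Fr = V/√(g·D_h) = 8.046/√(32.2×3.075) = 0.809, which is less than 1, so the flow is subcritical.

subcritical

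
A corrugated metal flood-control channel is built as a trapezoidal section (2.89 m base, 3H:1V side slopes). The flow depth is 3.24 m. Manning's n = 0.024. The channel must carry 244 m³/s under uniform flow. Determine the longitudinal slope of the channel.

With bottom width b = 2.89 m and side slope z = 3: A = (b + zy)y = (2.89 + 3×3.24)×3.24 = 40.86 m²; P = b + 2y√(1+z²) = 2.89 + 2×3.24×3.162 = 23.38 m.
Hydraulic radius R = A/P = 40.86/23.38 = 1.747 m.
From Manning's equation, S = [nQ / (1 A R^(2/3))]² = [0.024 × 244 / (1 × 40.86 × 1.747^(2/3))]² = 0.00976.

S = 0.00976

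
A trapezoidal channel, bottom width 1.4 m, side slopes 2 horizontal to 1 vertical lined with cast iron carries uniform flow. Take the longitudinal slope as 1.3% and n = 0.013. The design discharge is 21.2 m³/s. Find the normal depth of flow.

y_n = 1.01 m

Manning's equation rearranged: A R^(2/3) = nQ / (1·√S) = 0.013 × 21.2 / (√0.013) = 2.417.
At y = 0.752 m: A R^(2/3) = 1.298 — low.
At y = 1.22 m: A R^(2/3) = 3.634 — high.
At y = 1.01 m: A R^(2/3) = 2.413 — ≈ 2.417.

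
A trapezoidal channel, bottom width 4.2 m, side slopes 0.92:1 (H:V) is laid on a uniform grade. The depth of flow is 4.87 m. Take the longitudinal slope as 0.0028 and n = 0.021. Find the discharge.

With bottom width b = 4.2 m and side slope z = 0.92: A = (b + zy)y = (4.2 + 0.92×4.87)×4.87 = 42.27 m²; P = b + 2y√(1+z²) = 4.2 + 2×4.87×1.359 = 17.43 m.
Hydraulic radius R = A/P = 42.27/17.43 = 2.425 m.
Manning's equation: Q = (1/n) A R^(2/3) S^(1/2) = (1/0.021) × 42.27 × 2.425^(2/3) × 0.0028^(1/2) = 192 m³/s.

Q = 192 m³/s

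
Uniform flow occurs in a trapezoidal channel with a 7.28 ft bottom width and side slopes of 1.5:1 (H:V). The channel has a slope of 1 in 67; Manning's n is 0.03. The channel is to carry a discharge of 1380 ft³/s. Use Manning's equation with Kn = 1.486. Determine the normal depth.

y_n = 6.1 ft

Manning's equation rearranged: A R^(2/3) = nQ / (1.486·√S) = 0.03 × 1380 / (1.486 × √0.01493) = 228.
Try y = 7.76 ft: A R^(2/3) = 380 — high.
Try y = 5.16 ft: A R^(2/3) = 161 — low.
Try y = 6.1 ft: A R^(2/3) = 227.7 — close enough.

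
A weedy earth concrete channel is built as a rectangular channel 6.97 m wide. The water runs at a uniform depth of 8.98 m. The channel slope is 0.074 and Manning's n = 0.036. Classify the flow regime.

supercritical

Flow area A = b·y = 6.97 × 8.98 = 62.59 m². Wetted perimeter P = b + 2y = 6.97 + 2×8.98 = 24.93 m.
Hydraulic radius R = A/P = 62.59/24.93 = 2.511 m.
V = (1/n) R^(2/3) √S = (1/0.036) × 2.511^(2/3) × √0.074 = 13.96 m/s. Hydraulic depth D_h = A/T = 62.59/6.97 = 8.98 m.
Froude number Fr = V/√(g·D_h) = 13.96/√(9.81×8.98) = 1.49, which is greater than 1, so the flow is supercritical.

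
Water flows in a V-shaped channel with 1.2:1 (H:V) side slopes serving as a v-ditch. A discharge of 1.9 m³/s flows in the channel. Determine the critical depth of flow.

y_c = 0.874 m

At critical depth, Q² T / (g A³) = 1, i.e. A³/T = Q²/g = 1.9²/9.81 = 0.368.
Try y = 0.626 m: A³/T = 0.06922 — short.
Try y = 0.981 m: A³/T = 0.6542 — over.
Try y = 0.874 m: A³/T = 0.3672 — close enough.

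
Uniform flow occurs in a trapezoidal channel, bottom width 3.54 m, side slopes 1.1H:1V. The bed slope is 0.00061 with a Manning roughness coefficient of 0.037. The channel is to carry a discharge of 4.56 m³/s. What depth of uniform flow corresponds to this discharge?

Manning's equation rearranged: A R^(2/3) = nQ / (1·√S) = 0.037 × 4.56 / (√0.00061) = 6.831.
Trying y = 1.09 m: A R^(2/3) = 4.309 — too small.
Trying y = 1.57 m: A R^(2/3) = 8.31 — too large.
Trying y = 1.41 m: A R^(2/3) = 6.831 — ≈ 6.831.

y_n = 1.41 m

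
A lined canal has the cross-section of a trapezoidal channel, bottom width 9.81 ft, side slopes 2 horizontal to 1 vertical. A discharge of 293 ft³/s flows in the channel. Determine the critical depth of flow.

At critical depth, Q² T / (g A³) = 1, i.e. A³/T = Q²/g = 293²/32.2 = 2666.
Trying y = 2.83 ft: A³/T = 3971 — over.
Trying y = 2.25 ft: A³/T = 1775 — short.
Trying y = 2.53 ft: A³/T = 2672 — matches.

y_c = 2.53 ft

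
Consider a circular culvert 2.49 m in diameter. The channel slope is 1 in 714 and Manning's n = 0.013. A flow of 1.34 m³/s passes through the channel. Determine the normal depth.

y_n = 0.609 m

Manning's equation rearranged: A R^(2/3) = nQ / (1·√S) = 0.013 × 1.34 / (√0.001401) = 0.4655.
At y = 0.517 m: A R^(2/3) = 0.3353 — low.
At y = 0.707 m: A R^(2/3) = 0.6247 — high.
At y = 0.609 m: A R^(2/3) = 0.4656 — matches.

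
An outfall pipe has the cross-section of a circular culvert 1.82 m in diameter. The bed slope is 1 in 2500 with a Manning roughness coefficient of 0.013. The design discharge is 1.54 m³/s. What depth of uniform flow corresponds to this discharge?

y_n = 1.07 m

Manning's equation rearranged: A R^(2/3) = nQ / (1·√S) = 0.013 × 1.54 / (√0.0004) = 1.001.
At y = 1.2 m: A R^(2/3) = 1.188 — too large.
At y = 0.821 m: A R^(2/3) = 0.6438 — too small.
At y = 1.07 m: A R^(2/3) = 1.002 — matches.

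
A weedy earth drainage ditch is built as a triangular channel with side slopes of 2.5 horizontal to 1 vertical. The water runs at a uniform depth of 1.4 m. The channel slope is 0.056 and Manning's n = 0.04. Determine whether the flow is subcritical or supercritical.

supercritical

For a triangular section with side slope z = 2.5: A = zy² = 2.5×1.4² = 4.9 m²; P = 2y√(1+z²) = 2×1.4×2.693 = 7.539 m.
Hydraulic radius R = A/P = 4.9/7.539 = 0.6499 m.
V = (1/n) R^(2/3) √S = (1/0.04) × 0.6499^(2/3) × √0.056 = 4.439 m/s. Hydraulic depth D_h = A/T = 4.9/7 = 0.7 m.
Froude number Fr = V/√(g·D_h) = 4.439/√(9.81×0.7) = 1.69, which is greater than 1, so the flow is supercritical.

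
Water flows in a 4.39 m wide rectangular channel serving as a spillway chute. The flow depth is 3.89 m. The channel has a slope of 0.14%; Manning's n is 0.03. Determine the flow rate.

Q = 26.7 m³/s

Flow area A = b·y = 4.39 × 3.89 = 17.08 m². Wetted perimeter P = b + 2y = 4.39 + 2×3.89 = 12.17 m.
Hydraulic radius R = A/P = 17.08/12.17 = 1.403 m.
Manning's equation: Q = (1/n) A R^(2/3) S^(1/2) = (1/0.03) × 17.08 × 1.403^(2/3) × 0.0014^(1/2) = 26.7 m³/s.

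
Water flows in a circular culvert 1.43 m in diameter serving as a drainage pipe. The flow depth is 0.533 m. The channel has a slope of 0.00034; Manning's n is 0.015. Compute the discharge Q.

Q = 0.294 m³/s

For a circular section of diameter D = 1.43 m at depth y = 0.533 m, the central angle is θ = 2 arccos(1 − 2y/D) = 2.627 rad. Then A = (D²/8)(θ − sin θ) = 0.5456 m² and P = Dθ/2 = 1.878 m.
Hydraulic radius R = A/P = 0.5456/1.878 = 0.2905 m.
Manning's equation: Q = (1/n) A R^(2/3) S^(1/2) = (1/0.015) × 0.5456 × 0.2905^(2/3) × 0.00034^(1/2) = 0.294 m³/s.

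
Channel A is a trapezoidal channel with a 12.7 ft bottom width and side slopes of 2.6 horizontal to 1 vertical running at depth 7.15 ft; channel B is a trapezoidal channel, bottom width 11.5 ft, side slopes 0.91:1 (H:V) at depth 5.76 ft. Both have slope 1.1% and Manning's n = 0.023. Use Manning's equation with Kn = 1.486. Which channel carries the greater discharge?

channel A

Channel A: With bottom width b = 12.7 ft and side slope z = 2.6: A = (b + zy)y = (12.7 + 2.6×7.15)×7.15 = 223.7 ft²; P = b + 2y√(1+z²) = 12.7 + 2×7.15×2.786 = 52.54 ft. Hydraulic radius R = A/P = 223.7/52.54 = 4.259 ft. Q_A = (1.486/0.023)·223.7·4.259^(2/3)·√0.011 = 3983 ft³/s.
Channel B: With bottom width b = 11.5 ft and side slope z = 0.91: A = (b + zy)y = (11.5 + 0.91×5.76)×5.76 = 96.43 ft²; P = b + 2y√(1+z²) = 11.5 + 2×5.76×1.352 = 27.08 ft. Hydraulic radius R = A/P = 96.43/27.08 = 3.562 ft. Q_B = (1.486/0.023)·96.43·3.562^(2/3)·√0.011 = 1524 ft³/s.
Q_A = 3983 ft³/s vs Q_B = 1524 ft³/s, so channel A carries more.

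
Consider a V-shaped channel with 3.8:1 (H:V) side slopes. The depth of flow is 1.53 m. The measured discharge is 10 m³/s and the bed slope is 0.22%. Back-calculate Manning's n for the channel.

For a triangular section with side slope z = 3.8: A = zy² = 3.8×1.53² = 8.895 m²; P = 2y√(1+z²) = 2×1.53×3.929 = 12.02 m.
Hydraulic radius R = A/P = 8.895/12.02 = 0.7398 m.
Rearranging Manning's equation: n = (1/Q) A R^(2/3) S^(1/2) = (1/10) × 8.895 × 0.7398^(2/3) × √0.0022 = 0.0341.

n = 0.0341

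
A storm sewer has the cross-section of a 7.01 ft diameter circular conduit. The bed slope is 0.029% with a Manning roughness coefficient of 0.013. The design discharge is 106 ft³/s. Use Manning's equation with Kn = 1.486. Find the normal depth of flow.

y_n = 5.57 ft

Manning's equation rearranged: A R^(2/3) = nQ / (1.486·√S) = 0.013 × 106 / (1.486 × √0.00029) = 54.45.
Try y = 6.52 ft: A R^(2/3) = 60.32 — too large.
Try y = 4.8 ft: A R^(2/3) = 45.62 — too small.
Try y = 5.57 ft: A R^(2/3) = 54.47 — ≈ 54.45.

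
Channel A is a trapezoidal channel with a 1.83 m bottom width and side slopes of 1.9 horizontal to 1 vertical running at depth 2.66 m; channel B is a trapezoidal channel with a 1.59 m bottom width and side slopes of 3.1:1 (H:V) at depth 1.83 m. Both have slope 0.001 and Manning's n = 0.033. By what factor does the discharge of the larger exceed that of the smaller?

Channel A: With bottom width b = 1.83 m and side slope z = 1.9: A = (b + zy)y = (1.83 + 1.9×2.66)×2.66 = 18.31 m²; P = b + 2y√(1+z²) = 1.83 + 2×2.66×2.147 = 13.25 m. Hydraulic radius R = A/P = 18.31/13.25 = 1.382 m. Q_A = (1/0.033)·18.31·1.382^(2/3)·√0.001 = 21.77 m³/s.
Channel B: With bottom width b = 1.59 m and side slope z = 3.1: A = (b + zy)y = (1.59 + 3.1×1.83)×1.83 = 13.29 m²; P = b + 2y√(1+z²) = 1.59 + 2×1.83×3.257 = 13.51 m. Hydraulic radius R = A/P = 13.29/13.51 = 0.9837 m. Q_B = (1/0.033)·13.29·0.9837^(2/3)·√0.001 = 12.6 m³/s.
The larger discharge is 21.77 m³/s and the smaller is 12.6 m³/s; the ratio is 1.73.

1.73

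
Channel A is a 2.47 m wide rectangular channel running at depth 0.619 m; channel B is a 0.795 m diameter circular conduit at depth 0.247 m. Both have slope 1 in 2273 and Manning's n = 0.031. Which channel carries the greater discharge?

channel A

Channel A: Flow area A = b·y = 2.47 × 0.619 = 1.529 m². Wetted perimeter P = b + 2y = 2.47 + 2×0.619 = 3.708 m. Hydraulic radius R = A/P = 1.529/3.708 = 0.4123 m. Q_A = (1/0.031)·1.529·0.4123^(2/3)·√0.0004399 = 0.5731 m³/s.
Channel B: For a circular section of diameter D = 0.795 m at depth y = 0.247 m, the central angle is θ = 2 arccos(1 − 2y/D) = 2.365 rad. Then A = (D²/8)(θ − sin θ) = 0.1315 m² and P = Dθ/2 = 0.9401 m. Hydraulic radius R = A/P = 0.1315/0.9401 = 0.1399 m. Q_B = (1/0.031)·0.1315·0.1399^(2/3)·√0.0004399 = 0.02397 m³/s.
Q_A = 0.5731 m³/s vs Q_B = 0.02397 m³/s, so channel A carries more.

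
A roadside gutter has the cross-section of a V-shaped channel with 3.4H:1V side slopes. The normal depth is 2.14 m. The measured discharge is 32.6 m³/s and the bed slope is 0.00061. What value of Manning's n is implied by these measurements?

For a triangular section with side slope z = 3.4: A = zy² = 3.4×2.14² = 15.57 m²; P = 2y√(1+z²) = 2×2.14×3.544 = 15.17 m.
Hydraulic radius R = A/P = 15.57/15.17 = 1.027 m.
Rearranging Manning's equation: n = (1/Q) A R^(2/3) S^(1/2) = (1/32.6) × 15.57 × 1.027^(2/3) × √0.00061 = 0.012.

n = 0.012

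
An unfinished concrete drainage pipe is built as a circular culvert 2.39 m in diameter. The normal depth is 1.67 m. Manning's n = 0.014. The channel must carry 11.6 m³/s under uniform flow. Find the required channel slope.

For a circular section of diameter D = 2.39 m at depth y = 1.67 m, the central angle is θ = 2 arccos(1 − 2y/D) = 3.959 rad. Then A = (D²/8)(θ − sin θ) = 3.348 m² and P = Dθ/2 = 4.731 m.
Hydraulic radius R = A/P = 3.348/4.731 = 0.7076 m.
From Manning's equation, S = [nQ / (1 A R^(2/3))]² = [0.014 × 11.6 / (1 × 3.348 × 0.7076^(2/3))]² = 0.00373.

S = 0.00373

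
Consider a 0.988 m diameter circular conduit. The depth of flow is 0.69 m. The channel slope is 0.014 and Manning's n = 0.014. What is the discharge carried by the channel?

For a circular section of diameter D = 0.988 m at depth y = 0.69 m, the central angle is θ = 2 arccos(1 − 2y/D) = 3.958 rad. Then A = (D²/8)(θ − sin θ) = 0.5718 m² and P = Dθ/2 = 1.955 m.
Hydraulic radius R = A/P = 0.5718/1.955 = 0.2925 m.
Manning's equation: Q = (1/n) A R^(2/3) S^(1/2) = (1/0.014) × 0.5718 × 0.2925^(2/3) × 0.014^(1/2) = 2.13 m³/s.

Q = 2.13 m³/s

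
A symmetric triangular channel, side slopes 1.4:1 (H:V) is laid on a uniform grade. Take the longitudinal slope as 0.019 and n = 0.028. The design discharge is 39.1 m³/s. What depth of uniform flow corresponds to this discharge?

y_n = 2.4 m

Manning's equation rearranged: A R^(2/3) = nQ / (1·√S) = 0.028 × 39.1 / (√0.019) = 7.943.
Try y = 1.98 m: A R^(2/3) = 4.752 — low.
Try y = 2.62 m: A R^(2/3) = 10.03 — high.
Try y = 2.4 m: A R^(2/3) = 7.937 — matches.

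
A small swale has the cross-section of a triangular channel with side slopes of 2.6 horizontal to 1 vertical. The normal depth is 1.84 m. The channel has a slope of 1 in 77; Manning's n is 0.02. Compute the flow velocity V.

For a triangular section with side slope z = 2.6: A = zy² = 2.6×1.84² = 8.803 m²; P = 2y√(1+z²) = 2×1.84×2.786 = 10.25 m.
Hydraulic radius R = A/P = 8.803/10.25 = 0.8587 m.
From Manning's equation, V = (1/n) R^(2/3) S^(1/2) = (1/0.02) × 0.8587^(2/3) × 0.01299^(1/2) = 5.15 m/s.

V = 5.15 m/s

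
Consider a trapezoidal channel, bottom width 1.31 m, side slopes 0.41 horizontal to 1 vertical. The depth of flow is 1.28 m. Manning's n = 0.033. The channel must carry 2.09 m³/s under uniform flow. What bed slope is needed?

S = 0.0018

With bottom width b = 1.31 m and side slope z = 0.41: A = (b + zy)y = (1.31 + 0.41×1.28)×1.28 = 2.349 m²; P = b + 2y√(1+z²) = 1.31 + 2×1.28×1.081 = 4.077 m.
Hydraulic radius R = A/P = 2.349/4.077 = 0.5761 m.
From Manning's equation, S = [nQ / (1 A R^(2/3))]² = [0.033 × 2.09 / (1 × 2.349 × 0.5761^(2/3))]² = 0.0018.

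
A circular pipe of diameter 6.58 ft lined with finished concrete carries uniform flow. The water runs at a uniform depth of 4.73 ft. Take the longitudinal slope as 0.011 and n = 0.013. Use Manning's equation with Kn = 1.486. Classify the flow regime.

supercritical

For a circular section of diameter D = 6.58 ft at depth y = 4.73 ft, the central angle is θ = 2 arccos(1 − 2y/D) = 4.048 rad. Then A = (D²/8)(θ − sin θ) = 26.17 ft² and P = Dθ/2 = 13.32 ft.
Hydraulic radius R = A/P = 26.17/13.32 = 1.965 ft.
V = (1.486/n) R^(2/3) √S = (1.486/0.013) × 1.965^(2/3) × √0.011 = 18.81 ft/s. Hydraulic depth D_h = A/T = 26.17/5.916 = 4.423 ft.
Froude number Fr = V/√(g·D_h) = 18.81/√(32.2×4.423) = 1.58, which is greater than 1, so the flow is supercritical.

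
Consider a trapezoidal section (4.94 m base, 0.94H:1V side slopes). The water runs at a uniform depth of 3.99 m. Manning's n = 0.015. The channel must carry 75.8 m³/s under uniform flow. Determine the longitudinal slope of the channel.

S = 0.00038

With bottom width b = 4.94 m and side slope z = 0.94: A = (b + zy)y = (4.94 + 0.94×3.99)×3.99 = 34.68 m²; P = b + 2y√(1+z²) = 4.94 + 2×3.99×1.372 = 15.89 m.
Hydraulic radius R = A/P = 34.68/15.89 = 2.182 m.
From Manning's equation, S = [nQ / (1 A R^(2/3))]² = [0.015 × 75.8 / (1 × 34.68 × 2.182^(2/3))]² = 0.00038.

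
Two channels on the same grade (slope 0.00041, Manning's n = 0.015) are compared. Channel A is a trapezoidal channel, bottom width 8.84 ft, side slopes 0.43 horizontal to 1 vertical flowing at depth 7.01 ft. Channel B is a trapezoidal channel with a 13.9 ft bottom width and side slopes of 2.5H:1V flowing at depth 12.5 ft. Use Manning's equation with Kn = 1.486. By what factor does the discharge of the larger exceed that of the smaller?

Channel A: With bottom width b = 8.84 ft and side slope z = 0.43: A = (b + zy)y = (8.84 + 0.43×7.01)×7.01 = 83.1 ft²; P = b + 2y√(1+z²) = 8.84 + 2×7.01×1.089 = 24.1 ft. Hydraulic radius R = A/P = 83.1/24.1 = 3.448 ft. Q_A = (1.486/0.015)·83.1·3.448^(2/3)·√0.00041 = 380.4 ft³/s.
Channel B: With bottom width b = 13.9 ft and side slope z = 2.5: A = (b + zy)y = (13.9 + 2.5×12.5)×12.5 = 564.4 ft²; P = b + 2y√(1+z²) = 13.9 + 2×12.5×2.693 = 81.21 ft. Hydraulic radius R = A/P = 564.4/81.21 = 6.949 ft. Q_B = (1.486/0.015)·564.4·6.949^(2/3)·√0.00041 = 4123 ft³/s.
The larger discharge is 4123 ft³/s and the smaller is 380.4 ft³/s; the ratio is 10.8.

10.8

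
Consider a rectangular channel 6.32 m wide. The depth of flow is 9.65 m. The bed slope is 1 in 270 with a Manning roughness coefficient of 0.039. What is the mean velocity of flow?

Flow area A = b·y = 6.32 × 9.65 = 60.99 m². Wetted perimeter P = b + 2y = 6.32 + 2×9.65 = 25.62 m.
Hydraulic radius R = A/P = 60.99/25.62 = 2.38 m.
From Manning's equation, V = (1/n) R^(2/3) S^(1/2) = (1/0.039) × 2.38^(2/3) × 0.003704^(1/2) = 2.78 m/s.

V = 2.78 m/s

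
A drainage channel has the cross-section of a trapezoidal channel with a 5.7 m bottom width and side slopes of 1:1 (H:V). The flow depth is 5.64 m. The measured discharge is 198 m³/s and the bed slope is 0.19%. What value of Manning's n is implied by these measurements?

With bottom width b = 5.7 m and side slope z = 1: A = (b + zy)y = (5.7 + 1×5.64)×5.64 = 63.96 m²; P = b + 2y√(1+z²) = 5.7 + 2×5.64×1.414 = 21.65 m.
Hydraulic radius R = A/P = 63.96/21.65 = 2.954 m.
Rearranging Manning's equation: n = (1/Q) A R^(2/3) S^(1/2) = (1/198) × 63.96 × 2.954^(2/3) × √0.0019 = 0.029.

n = 0.029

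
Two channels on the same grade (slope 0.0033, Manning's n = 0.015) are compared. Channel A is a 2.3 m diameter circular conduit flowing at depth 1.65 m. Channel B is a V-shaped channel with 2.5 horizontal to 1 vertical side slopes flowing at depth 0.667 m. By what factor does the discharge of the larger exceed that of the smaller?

Channel A: For a circular section of diameter D = 2.3 m at depth y = 1.65 m, the central angle is θ = 2 arccos(1 − 2y/D) = 4.041 rad. Then A = (D²/8)(θ − sin θ) = 3.19 m² and P = Dθ/2 = 4.647 m. Hydraulic radius R = A/P = 3.19/4.647 = 0.6864 m. Q_A = (1/0.015)·3.19·0.6864^(2/3)·√0.0033 = 9.507 m³/s.
Channel B: For a triangular section with side slope z = 2.5: A = zy² = 2.5×0.667² = 1.112 m²; P = 2y√(1+z²) = 2×0.667×2.693 = 3.592 m. Hydraulic radius R = A/P = 1.112/3.592 = 0.3096 m. Q_B = (1/0.015)·1.112·0.3096^(2/3)·√0.0033 = 1.95 m³/s.
The larger discharge is 9.507 m³/s and the smaller is 1.95 m³/s; the ratio is 4.88.

4.88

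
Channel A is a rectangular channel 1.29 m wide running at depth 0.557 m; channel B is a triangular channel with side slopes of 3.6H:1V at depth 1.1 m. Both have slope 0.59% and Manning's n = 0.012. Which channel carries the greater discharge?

channel B

Channel A: Flow area A = b·y = 1.29 × 0.557 = 0.7185 m². Wetted perimeter P = b + 2y = 1.29 + 2×0.557 = 2.404 m. Hydraulic radius R = A/P = 0.7185/2.404 = 0.2989 m. Q_A = (1/0.012)·0.7185·0.2989^(2/3)·√0.0059 = 2.056 m³/s.
Channel B: For a triangular section with side slope z = 3.6: A = zy² = 3.6×1.1² = 4.356 m²; P = 2y√(1+z²) = 2×1.1×3.736 = 8.22 m. Hydraulic radius R = A/P = 4.356/8.22 = 0.5299 m. Q_B = (1/0.012)·4.356·0.5299^(2/3)·√0.0059 = 18.26 m³/s.
Q_A = 2.056 m³/s vs Q_B = 18.26 m³/s, so channel B carries more.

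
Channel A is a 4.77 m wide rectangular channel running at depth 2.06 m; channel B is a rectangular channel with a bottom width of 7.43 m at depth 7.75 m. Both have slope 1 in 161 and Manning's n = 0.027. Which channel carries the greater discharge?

Channel A: Flow area A = b·y = 4.77 × 2.06 = 9.826 m². Wetted perimeter P = b + 2y = 4.77 + 2×2.06 = 8.89 m. Hydraulic radius R = A/P = 9.826/8.89 = 1.105 m. Q_A = (1/0.027)·9.826·1.105^(2/3)·√0.006211 = 30.66 m³/s.
Channel B: Flow area A = b·y = 7.43 × 7.75 = 57.58 m². Wetted perimeter P = b + 2y = 7.43 + 2×7.75 = 22.93 m. Hydraulic radius R = A/P = 57.58/22.93 = 2.511 m. Q_B = (1/0.027)·57.58·2.511^(2/3)·√0.006211 = 310.5 m³/s.
Q_A = 30.66 m³/s vs Q_B = 310.5 m³/s, so channel B carries more.

channel B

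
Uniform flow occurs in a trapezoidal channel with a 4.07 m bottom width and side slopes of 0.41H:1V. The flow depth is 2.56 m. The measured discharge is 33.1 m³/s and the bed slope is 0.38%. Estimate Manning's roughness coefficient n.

n = 0.03

With bottom width b = 4.07 m and side slope z = 0.41: A = (b + zy)y = (4.07 + 0.41×2.56)×2.56 = 13.11 m²; P = b + 2y√(1+z²) = 4.07 + 2×2.56×1.081 = 9.604 m.
Hydraulic radius R = A/P = 13.11/9.604 = 1.365 m.
Rearranging Manning's equation: n = (1/Q) A R^(2/3) S^(1/2) = (1/33.1) × 13.11 × 1.365^(2/3) × √0.0038 = 0.03.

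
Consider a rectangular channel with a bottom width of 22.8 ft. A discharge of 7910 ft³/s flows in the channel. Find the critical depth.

For a rectangular channel, critical depth y_c = (q²/g)^(1/3) where q = Q/b = 7910/22.8 = 346.9 ft²/s.
So y_c = (346.9²/32.2)^(1/3) = 15.5 ft.

y_c = 15.5 ft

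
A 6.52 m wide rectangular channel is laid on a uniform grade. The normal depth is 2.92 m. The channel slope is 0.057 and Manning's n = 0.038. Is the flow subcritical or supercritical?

Flow area A = b·y = 6.52 × 2.92 = 19.04 m². Wetted perimeter P = b + 2y = 6.52 + 2×2.92 = 12.36 m.
Hydraulic radius R = A/P = 19.04/12.36 = 1.54 m.
V = (1/n) R^(2/3) √S = (1/0.038) × 1.54^(2/3) × √0.057 = 8.38 m/s. Hydraulic depth D_h = A/T = 19.04/6.52 = 2.92 m.
Froude number Fr = V/√(g·D_h) = 8.38/√(9.81×2.92) = 1.57, which is greater than 1, so the flow is supercritical.

supercritical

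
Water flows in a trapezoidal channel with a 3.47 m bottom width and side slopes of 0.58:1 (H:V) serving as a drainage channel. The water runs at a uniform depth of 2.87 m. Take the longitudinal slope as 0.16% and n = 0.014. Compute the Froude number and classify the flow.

With bottom width b = 3.47 m and side slope z = 0.58: A = (b + zy)y = (3.47 + 0.58×2.87)×2.87 = 14.74 m²; P = b + 2y√(1+z²) = 3.47 + 2×2.87×1.156 = 10.11 m.
Hydraulic radius R = A/P = 14.74/10.11 = 1.458 m.
V = (1/n) R^(2/3) √S = (1/0.014) × 1.458^(2/3) × √0.0016 = 3.674 m/s. Hydraulic depth D_h = A/T = 14.74/6.799 = 2.167 m.
Froude number Fr = V/√(g·D_h) = 3.674/√(9.81×2.167) = 0.797, which is less than 1, so the flow is subcritical.

subcritical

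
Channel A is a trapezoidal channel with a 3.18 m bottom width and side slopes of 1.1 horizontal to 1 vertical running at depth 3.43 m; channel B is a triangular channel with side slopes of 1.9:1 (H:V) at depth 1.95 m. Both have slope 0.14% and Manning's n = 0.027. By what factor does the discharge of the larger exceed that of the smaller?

Channel A: With bottom width b = 3.18 m and side slope z = 1.1: A = (b + zy)y = (3.18 + 1.1×3.43)×3.43 = 23.85 m²; P = b + 2y√(1+z²) = 3.18 + 2×3.43×1.487 = 13.38 m. Hydraulic radius R = A/P = 23.85/13.38 = 1.783 m. Q_A = (1/0.027)·23.85·1.783^(2/3)·√0.0014 = 48.59 m³/s.
Channel B: For a triangular section with side slope z = 1.9: A = zy² = 1.9×1.95² = 7.225 m²; P = 2y√(1+z²) = 2×1.95×2.147 = 8.374 m. Hydraulic radius R = A/P = 7.225/8.374 = 0.8628 m. Q_B = (1/0.027)·7.225·0.8628^(2/3)·√0.0014 = 9.074 m³/s.
The larger discharge is 48.59 m³/s and the smaller is 9.074 m³/s; the ratio is 5.35.

5.35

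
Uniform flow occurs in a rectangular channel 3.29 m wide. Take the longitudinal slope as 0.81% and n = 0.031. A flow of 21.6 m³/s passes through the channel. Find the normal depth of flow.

Manning's equation rearranged: A R^(2/3) = nQ / (1·√S) = 0.031 × 21.6 / (√0.0081) = 7.44.
At y = 2.64 m: A R^(2/3) = 8.764 — too large.
At y = 1.8 m: A R^(2/3) = 5.353 — too small.
At y = 2.32 m: A R^(2/3) = 7.441 — ≈ 7.44.

y_n = 2.32 m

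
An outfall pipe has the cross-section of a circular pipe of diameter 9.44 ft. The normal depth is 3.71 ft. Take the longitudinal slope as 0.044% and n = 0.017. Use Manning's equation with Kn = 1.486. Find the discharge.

Q = 74.2 ft³/s

For a circular section of diameter D = 9.44 ft at depth y = 3.71 ft, the central angle is θ = 2 arccos(1 − 2y/D) = 2.71 rad. Then A = (D²/8)(θ − sin θ) = 25.53 ft² and P = Dθ/2 = 12.79 ft.
Hydraulic radius R = A/P = 25.53/12.79 = 1.996 ft.
Manning's equation: Q = (1.486/n) A R^(2/3) S^(1/2) = (1.486/0.017) × 25.53 × 1.996^(2/3) × 0.00044^(1/2) = 74.2 ft³/s.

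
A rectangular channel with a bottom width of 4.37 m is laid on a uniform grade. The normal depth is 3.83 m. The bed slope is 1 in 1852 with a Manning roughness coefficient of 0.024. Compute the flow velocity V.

Flow area A = b·y = 4.37 × 3.83 = 16.74 m². Wetted perimeter P = b + 2y = 4.37 + 2×3.83 = 12.03 m.
Hydraulic radius R = A/P = 16.74/12.03 = 1.391 m.
From Manning's equation, V = (1/n) R^(2/3) S^(1/2) = (1/0.024) × 1.391^(2/3) × 0.00054^(1/2) = 1.21 m/s.

V = 1.21 m/s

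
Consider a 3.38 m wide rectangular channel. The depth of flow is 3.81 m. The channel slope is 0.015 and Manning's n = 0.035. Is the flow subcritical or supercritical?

Flow area A = b·y = 3.38 × 3.81 = 12.88 m². Wetted perimeter P = b + 2y = 3.38 + 2×3.81 = 11 m.
Hydraulic radius R = A/P = 12.88/11 = 1.171 m.
V = (1/n) R^(2/3) √S = (1/0.035) × 1.171^(2/3) × √0.015 = 3.887 m/s. Hydraulic depth D_h = A/T = 12.88/3.38 = 3.81 m.
Froude number Fr = V/√(g·D_h) = 3.887/√(9.81×3.81) = 0.636, which is less than 1, so the flow is subcritical.

subcritical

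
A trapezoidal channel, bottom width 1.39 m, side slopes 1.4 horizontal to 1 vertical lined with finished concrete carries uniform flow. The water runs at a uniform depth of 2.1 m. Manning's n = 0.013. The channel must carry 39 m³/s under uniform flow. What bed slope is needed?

With bottom width b = 1.39 m and side slope z = 1.4: A = (b + zy)y = (1.39 + 1.4×2.1)×2.1 = 9.093 m²; P = b + 2y√(1+z²) = 1.39 + 2×2.1×1.72 = 8.616 m.
Hydraulic radius R = A/P = 9.093/8.616 = 1.055 m.
From Manning's equation, S = [nQ / (1 A R^(2/3))]² = [0.013 × 39 / (1 × 9.093 × 1.055^(2/3))]² = 0.00289.

S = 0.00289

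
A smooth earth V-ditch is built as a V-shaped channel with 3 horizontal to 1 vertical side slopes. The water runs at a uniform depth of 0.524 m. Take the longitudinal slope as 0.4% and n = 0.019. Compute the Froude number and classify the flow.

For a triangular section with side slope z = 3: A = zy² = 3×0.524² = 0.8237 m²; P = 2y√(1+z²) = 2×0.524×3.162 = 3.314 m.
Hydraulic radius R = A/P = 0.8237/3.314 = 0.2486 m.
V = (1/n) R^(2/3) √S = (1/0.019) × 0.2486^(2/3) × √0.004 = 1.316 m/s. Hydraulic depth D_h = A/T = 0.8237/3.144 = 0.262 m.
Froude number Fr = V/√(g·D_h) = 1.316/√(9.81×0.262) = 0.821, which is less than 1, so the flow is subcritical.

subcritical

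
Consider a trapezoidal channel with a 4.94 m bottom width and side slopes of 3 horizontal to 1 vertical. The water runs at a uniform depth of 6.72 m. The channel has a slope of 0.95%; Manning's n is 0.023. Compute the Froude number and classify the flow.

With bottom width b = 4.94 m and side slope z = 3: A = (b + zy)y = (4.94 + 3×6.72)×6.72 = 168.7 m²; P = b + 2y√(1+z²) = 4.94 + 2×6.72×3.162 = 47.44 m.
Hydraulic radius R = A/P = 168.7/47.44 = 3.555 m.
V = (1/n) R^(2/3) √S = (1/0.023) × 3.555^(2/3) × √0.0095 = 9.872 m/s. Hydraulic depth D_h = A/T = 168.7/45.26 = 3.727 m.
Froude number Fr = V/√(g·D_h) = 9.872/√(9.81×3.727) = 1.63, which is greater than 1, so the flow is supercritical.

supercritical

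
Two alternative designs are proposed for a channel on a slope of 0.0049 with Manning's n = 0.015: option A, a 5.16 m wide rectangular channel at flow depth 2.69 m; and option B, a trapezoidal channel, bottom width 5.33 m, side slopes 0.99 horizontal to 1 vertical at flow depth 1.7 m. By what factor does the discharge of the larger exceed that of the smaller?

1.25

Channel A: Flow area A = b·y = 5.16 × 2.69 = 13.88 m². Wetted perimeter P = b + 2y = 5.16 + 2×2.69 = 10.54 m. Hydraulic radius R = A/P = 13.88/10.54 = 1.317 m. Q_A = (1/0.015)·13.88·1.317^(2/3)·√0.0049 = 77.82 m³/s.
Channel B: With bottom width b = 5.33 m and side slope z = 0.99: A = (b + zy)y = (5.33 + 0.99×1.7)×1.7 = 11.92 m²; P = b + 2y√(1+z²) = 5.33 + 2×1.7×1.407 = 10.11 m. Hydraulic radius R = A/P = 11.92/10.11 = 1.179 m. Q_B = (1/0.015)·11.92·1.179^(2/3)·√0.0049 = 62.08 m³/s.
The larger discharge is 77.82 m³/s and the smaller is 62.08 m³/s; the ratio is 1.25.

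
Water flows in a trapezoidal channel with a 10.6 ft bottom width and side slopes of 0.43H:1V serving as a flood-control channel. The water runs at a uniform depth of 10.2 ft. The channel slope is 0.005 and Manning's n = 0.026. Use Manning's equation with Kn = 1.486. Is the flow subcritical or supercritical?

subcritical

With bottom width b = 10.6 ft and side slope z = 0.43: A = (b + zy)y = (10.6 + 0.43×10.2)×10.2 = 152.9 ft²; P = b + 2y√(1+z²) = 10.6 + 2×10.2×1.089 = 32.81 ft.
Hydraulic radius R = A/P = 152.9/32.81 = 4.659 ft.
V = (1.486/n) R^(2/3) √S = (1.486/0.026) × 4.659^(2/3) × √0.005 = 11.27 ft/s. Hydraulic depth D_h = A/T = 152.9/19.37 = 7.891 ft.
Froude number Fr = V/√(g·D_h) = 11.27/√(32.2×7.891) = 0.707, which is less than 1, so the flow is subcritical.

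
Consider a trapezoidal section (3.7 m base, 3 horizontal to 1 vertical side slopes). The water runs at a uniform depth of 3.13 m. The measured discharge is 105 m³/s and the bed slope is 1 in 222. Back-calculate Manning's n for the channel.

n = 0.0379

With bottom width b = 3.7 m and side slope z = 3: A = (b + zy)y = (3.7 + 3×3.13)×3.13 = 40.97 m²; P = b + 2y√(1+z²) = 3.7 + 2×3.13×3.162 = 23.5 m.
Hydraulic radius R = A/P = 40.97/23.5 = 1.744 m.
Rearranging Manning's equation: n = (1/Q) A R^(2/3) S^(1/2) = (1/105) × 40.97 × 1.744^(2/3) × √0.004505 = 0.0379.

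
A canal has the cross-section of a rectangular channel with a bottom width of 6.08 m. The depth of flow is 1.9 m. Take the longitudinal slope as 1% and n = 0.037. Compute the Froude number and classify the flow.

Flow area A = b·y = 6.08 × 1.9 = 11.55 m². Wetted perimeter P = b + 2y = 6.08 + 2×1.9 = 9.88 m.
Hydraulic radius R = A/P = 11.55/9.88 = 1.169 m.
V = (1/n) R^(2/3) √S = (1/0.037) × 1.169^(2/3) × √0.01 = 3 m/s. Hydraulic depth D_h = A/T = 11.55/6.08 = 1.9 m.
Froude number Fr = V/√(g·D_h) = 3/√(9.81×1.9) = 0.695, which is less than 1, so the flow is subcritical.

subcritical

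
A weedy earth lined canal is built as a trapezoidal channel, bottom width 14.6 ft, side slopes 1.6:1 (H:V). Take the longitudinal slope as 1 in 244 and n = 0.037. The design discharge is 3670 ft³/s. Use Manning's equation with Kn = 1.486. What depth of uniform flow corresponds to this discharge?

Manning's equation rearranged: A R^(2/3) = nQ / (1.486·√S) = 0.037 × 3670 / (1.486 × √0.004098) = 1427.
Trying y = 9.11 ft: A R^(2/3) = 820.8 — too small.
Trying y = 13.1 ft: A R^(2/3) = 1749 — too large.
Trying y = 11.9 ft: A R^(2/3) = 1427 — matches.

y_n = 11.9 ft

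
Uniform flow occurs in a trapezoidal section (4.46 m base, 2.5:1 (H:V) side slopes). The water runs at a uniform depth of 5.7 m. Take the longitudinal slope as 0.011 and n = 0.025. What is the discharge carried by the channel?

Q = 938 m³/s

With bottom width b = 4.46 m and side slope z = 2.5: A = (b + zy)y = (4.46 + 2.5×5.7)×5.7 = 106.6 m²; P = b + 2y√(1+z²) = 4.46 + 2×5.7×2.693 = 35.16 m.
Hydraulic radius R = A/P = 106.6/35.16 = 3.034 m.
Manning's equation: Q = (1/n) A R^(2/3) S^(1/2) = (1/0.025) × 106.6 × 3.034^(2/3) × 0.011^(1/2) = 938 m³/s.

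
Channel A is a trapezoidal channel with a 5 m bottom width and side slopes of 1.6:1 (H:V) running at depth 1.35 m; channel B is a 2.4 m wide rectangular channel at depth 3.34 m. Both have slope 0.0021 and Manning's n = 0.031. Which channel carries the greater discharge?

Channel A: With bottom width b = 5 m and side slope z = 1.6: A = (b + zy)y = (5 + 1.6×1.35)×1.35 = 9.666 m²; P = b + 2y√(1+z²) = 5 + 2×1.35×1.887 = 10.09 m. Hydraulic radius R = A/P = 9.666/10.09 = 0.9576 m. Q_A = (1/0.031)·9.666·0.9576^(2/3)·√0.0021 = 13.88 m³/s.
Channel B: Flow area A = b·y = 2.4 × 3.34 = 8.016 m². Wetted perimeter P = b + 2y = 2.4 + 2×3.34 = 9.08 m. Hydraulic radius R = A/P = 8.016/9.08 = 0.8828 m. Q_B = (1/0.031)·8.016·0.8828^(2/3)·√0.0021 = 10.9 m³/s.
Q_A = 13.88 m³/s vs Q_B = 10.9 m³/s, so channel A carries more.

channel A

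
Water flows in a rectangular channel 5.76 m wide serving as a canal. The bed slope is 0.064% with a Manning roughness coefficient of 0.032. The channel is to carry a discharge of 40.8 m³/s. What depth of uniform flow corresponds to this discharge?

y_n = 5.79 m

Manning's equation rearranged: A R^(2/3) = nQ / (1·√S) = 0.032 × 40.8 / (√0.00064) = 51.61.
Trying y = 6.85 m: A R^(2/3) = 63.21 — high.
Trying y = 4.25 m: A R^(2/3) = 35.1 — low.
Trying y = 5.79 m: A R^(2/3) = 51.58 — matches.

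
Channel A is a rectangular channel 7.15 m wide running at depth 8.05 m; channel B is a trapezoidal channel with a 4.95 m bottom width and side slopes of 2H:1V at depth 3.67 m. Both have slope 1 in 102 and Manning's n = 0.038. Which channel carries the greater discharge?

channel A

Channel A: Flow area A = b·y = 7.15 × 8.05 = 57.56 m². Wetted perimeter P = b + 2y = 7.15 + 2×8.05 = 23.25 m. Hydraulic radius R = A/P = 57.56/23.25 = 2.476 m. Q_A = (1/0.038)·57.56·2.476^(2/3)·√0.009804 = 274.5 m³/s.
Channel B: With bottom width b = 4.95 m and side slope z = 2: A = (b + zy)y = (4.95 + 2×3.67)×3.67 = 45.1 m²; P = b + 2y√(1+z²) = 4.95 + 2×3.67×2.236 = 21.36 m. Hydraulic radius R = A/P = 45.1/21.36 = 2.111 m. Q_B = (1/0.038)·45.1·2.111^(2/3)·√0.009804 = 193.4 m³/s.
Q_A = 274.5 m³/s vs Q_B = 193.4 m³/s, so channel A carries more.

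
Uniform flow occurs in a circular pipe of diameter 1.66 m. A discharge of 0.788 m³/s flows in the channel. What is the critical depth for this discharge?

At critical depth, Q² T / (g A³) = 1, i.e. A³/T = Q²/g = 0.788²/9.81 = 0.0633.
Trying y = 0.337 m: A³/T = 0.02336 — low.
Trying y = 0.506 m: A³/T = 0.1138 — high.
Trying y = 0.435 m: A³/T = 0.06329 — matches.

y_c = 0.435 m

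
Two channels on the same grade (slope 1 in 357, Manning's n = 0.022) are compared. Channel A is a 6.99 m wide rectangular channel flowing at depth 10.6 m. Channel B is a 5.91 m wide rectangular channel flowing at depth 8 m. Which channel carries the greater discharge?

channel A

Channel A: Flow area A = b·y = 6.99 × 10.6 = 74.09 m². Wetted perimeter P = b + 2y = 6.99 + 2×10.6 = 28.19 m. Hydraulic radius R = A/P = 74.09/28.19 = 2.628 m. Q_A = (1/0.022)·74.09·2.628^(2/3)·√0.002801 = 339.5 m³/s.
Channel B: Flow area A = b·y = 5.91 × 8 = 47.28 m². Wetted perimeter P = b + 2y = 5.91 + 2×8 = 21.91 m. Hydraulic radius R = A/P = 47.28/21.91 = 2.158 m. Q_B = (1/0.022)·47.28·2.158^(2/3)·√0.002801 = 189.9 m³/s.
Q_A = 339.5 m³/s vs Q_B = 189.9 m³/s, so channel A carries more.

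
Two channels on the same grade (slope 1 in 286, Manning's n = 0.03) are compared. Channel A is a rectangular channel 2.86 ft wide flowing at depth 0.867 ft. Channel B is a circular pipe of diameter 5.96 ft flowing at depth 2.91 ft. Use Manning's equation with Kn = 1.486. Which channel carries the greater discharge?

Channel A: Flow area A = b·y = 2.86 × 0.867 = 2.48 ft². Wetted perimeter P = b + 2y = 2.86 + 2×0.867 = 4.594 ft. Hydraulic radius R = A/P = 2.48/4.594 = 0.5398 ft. Q_A = (1.486/0.03)·2.48·0.5398^(2/3)·√0.003497 = 4.815 ft³/s.
Channel B: For a circular section of diameter D = 5.96 ft at depth y = 2.91 ft, the central angle is θ = 2 arccos(1 − 2y/D) = 3.095 rad. Then A = (D²/8)(θ − sin θ) = 13.53 ft² and P = Dθ/2 = 9.222 ft. Hydraulic radius R = A/P = 13.53/9.222 = 1.467 ft. Q_B = (1.486/0.03)·13.53·1.467^(2/3)·√0.003497 = 51.18 ft³/s.
Q_A = 4.815 ft³/s vs Q_B = 51.18 ft³/s, so channel B carries more.

channel B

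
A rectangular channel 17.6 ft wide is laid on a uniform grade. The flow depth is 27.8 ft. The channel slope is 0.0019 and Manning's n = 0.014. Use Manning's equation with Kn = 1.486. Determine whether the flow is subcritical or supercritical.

subcritical

Flow area A = b·y = 17.6 × 27.8 = 489.3 ft². Wetted perimeter P = b + 2y = 17.6 + 2×27.8 = 73.2 ft.
Hydraulic radius R = A/P = 489.3/73.2 = 6.684 ft.
V = (1.486/n) R^(2/3) √S = (1.486/0.014) × 6.684^(2/3) × √0.0019 = 16.42 ft/s. Hydraulic depth D_h = A/T = 489.3/17.6 = 27.8 ft.
Froude number Fr = V/√(g·D_h) = 16.42/√(32.2×27.8) = 0.549, which is less than 1, so the flow is subcritical.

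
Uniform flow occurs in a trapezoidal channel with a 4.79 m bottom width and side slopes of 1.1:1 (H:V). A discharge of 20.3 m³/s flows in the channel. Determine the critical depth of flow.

y_c = 1.12 m

At critical depth, Q² T / (g A³) = 1, i.e. A³/T = Q²/g = 20.3²/9.81 = 42.01.
Trying y = 1.33 m: A³/T = 74.55 — high.
Trying y = 1.12 m: A³/T = 42.3 — matches.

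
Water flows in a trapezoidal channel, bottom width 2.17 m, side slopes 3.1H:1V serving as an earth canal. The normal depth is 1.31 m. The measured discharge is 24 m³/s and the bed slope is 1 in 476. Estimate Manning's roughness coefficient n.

With bottom width b = 2.17 m and side slope z = 3.1: A = (b + zy)y = (2.17 + 3.1×1.31)×1.31 = 8.163 m²; P = b + 2y√(1+z²) = 2.17 + 2×1.31×3.257 = 10.7 m.
Hydraulic radius R = A/P = 8.163/10.7 = 0.7626 m.
Rearranging Manning's equation: n = (1/Q) A R^(2/3) S^(1/2) = (1/24) × 8.163 × 0.7626^(2/3) × √0.002101 = 0.013.

n = 0.013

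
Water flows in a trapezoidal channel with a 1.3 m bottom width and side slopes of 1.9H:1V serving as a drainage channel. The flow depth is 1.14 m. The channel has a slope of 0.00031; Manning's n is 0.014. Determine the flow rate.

With bottom width b = 1.3 m and side slope z = 1.9: A = (b + zy)y = (1.3 + 1.9×1.14)×1.14 = 3.951 m²; P = b + 2y√(1+z²) = 1.3 + 2×1.14×2.147 = 6.195 m.
Hydraulic radius R = A/P = 3.951/6.195 = 0.6378 m.
Manning's equation: Q = (1/n) A R^(2/3) S^(1/2) = (1/0.014) × 3.951 × 0.6378^(2/3) × 0.00031^(1/2) = 3.68 m³/s.

Q = 3.68 m³/s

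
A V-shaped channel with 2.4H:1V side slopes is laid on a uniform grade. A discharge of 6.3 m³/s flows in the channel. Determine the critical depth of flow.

At critical depth, Q² T / (g A³) = 1, i.e. A³/T = Q²/g = 6.3²/9.81 = 4.046.
Trying y = 0.788 m: A³/T = 0.875 — short.
Trying y = 1.36 m: A³/T = 13.4 — over.
Trying y = 1.07 m: A³/T = 4.039 — close enough.

y_c = 1.07 m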